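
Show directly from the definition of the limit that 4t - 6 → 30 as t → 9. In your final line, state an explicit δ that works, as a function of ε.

Suppose ε > 0. We need δ > 0 so that 0 < |t − 9| < δ implies |(4t - 6) − 30| < ε.
|(4t - 6) − 30| = |4t - 36| = 4|t − 9|.
So 4|t − 9| < ε exactly when |t − 9| < ε/4.
Choosing δ = ε/4 gives |(4t - 6) − 30| = 4|t − 9| < ε whenever |t − 9| < δ.

δ = ε/4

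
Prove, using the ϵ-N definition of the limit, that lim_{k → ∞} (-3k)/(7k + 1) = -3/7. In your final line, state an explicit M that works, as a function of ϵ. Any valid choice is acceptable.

M = (3/49)/ϵ

Let ϵ > 0. For k ≥ 1, |(-3k)/(7k + 1) + 3/7| = |3|/(7(7k + 1)) = 3/(7(7k + 1)).
Since 7k + 1 ≥ 7k for k ≥ 1, this is ≤ 3/(7·7k) = (3/49)/k.
So |(-3k)/(7k + 1) + 3/7| < ϵ whenever k > (3/49)/ϵ.
Take M = (3/49)/ϵ. If k > M then |(-3k)/(7k + 1) + 3/7| ≤ (3/49)/k < ϵ.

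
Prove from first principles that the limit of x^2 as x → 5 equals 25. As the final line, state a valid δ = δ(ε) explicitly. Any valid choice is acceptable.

δ = min(2, ε/12)

Suppose ε > 0. We seek δ > 0 with 0 < |x − 5| < δ ⇒ |x^2 − 25| < ε.
Factor: x^2 − 25 = (x − 5)(x + 5), so |x^2 − 25| = |x − 5|·|x + 5|.
Impose δ ≤ 2 so that |x| < 7; then |x + 5| ≤ 12.
Hence |x^2 − 25| ≤ 12|x − 5|, which is < ε once |x − 5| < ε/12.
Take δ = min(2, ε/12). If 0 < |x − 5| < δ then both bounds hold and |x^2 − 25| ≤ 12|x − 5| < 12·(ε/12) = ε.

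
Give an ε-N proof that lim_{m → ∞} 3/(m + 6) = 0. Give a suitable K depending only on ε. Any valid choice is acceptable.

Let ε > 0. For m ≥ 1, |3/(m + 6) − 0| = 3/(m + 6) ≤ 3/m.
We need 3/m < ε, i.e. m > 3/ε.
Take K = 3/ε. If m > K then |3/(m + 6)| ≤ 3/m < ε.

K = 3/ε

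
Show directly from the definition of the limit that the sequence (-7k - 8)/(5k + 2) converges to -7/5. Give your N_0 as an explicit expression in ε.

Suppose ε > 0. For k ≥ 1, |(-7k - 8)/(5k + 2) + 7/5| = |-26|/(5(5k + 2)) = 26/(5(5k + 2)).
Since 5k + 2 ≥ 5k for k ≥ 1, this is ≤ 26/(5·5k) = (26/25)/k.
So |(-7k - 8)/(5k + 2) + 7/5| < ε whenever k > (26/25)/ε.
Take N_0 = (26/25)/ε. If k > N_0 then |(-7k - 8)/(5k + 2) + 7/5| ≤ (26/25)/k < ε.

N_0 = (26/25)/ε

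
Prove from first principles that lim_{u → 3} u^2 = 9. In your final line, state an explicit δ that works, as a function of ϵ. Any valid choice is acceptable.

Let ϵ > 0 be given. We seek δ > 0 with 0 < |u − 3| < δ ⇒ |u^2 − 9| < ϵ.
Factor: u^2 − 9 = (u − 3)(u + 3), so |u^2 − 9| = |u − 3|·|u + 3|.
Restrict δ ≤ 1. Then |u − 3| < 1 gives |u| < 4, so by the triangle inequality |u + 3| ≤ 4 + 3 = 7.
Hence |u^2 − 9| ≤ 7|u − 3|, which is < ϵ once |u − 3| < ϵ/7.
Take δ = min(1, ϵ/7). If 0 < |u − 3| < δ then both bounds hold and |u^2 − 9| ≤ 7|u − 3| < 7·(ϵ/7) = ϵ.

δ = min(1, ϵ/7)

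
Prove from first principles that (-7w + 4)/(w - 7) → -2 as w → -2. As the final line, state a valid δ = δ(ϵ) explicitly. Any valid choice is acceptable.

δ = min(9/2, (9/10)ϵ)

Let ϵ > 0. We want δ > 0 with 0 < |w + 2| < δ ⇒ |(-7w + 4)/(w - 7) + 2| < ϵ.
Combining over a common denominator, (-7w + 4)/(w - 7) + 2 = [(-7w + 4)·(-9) − 18·(w - 7)] / [(-9)·(w - 7)] = 45(w + 2) / ((-9)(w - 7)).
So |(-7w + 4)/(w - 7) + 2| = 45|w + 2| / (9·|w − 7|).
Require δ ≤ 9/2, so |w − 7| ≥ |-9| − |w + 2| > 9 − 9/2 = 9/2.
Hence |(-7w + 4)/(w - 7) + 2| < 45|w + 2|/(9·(9/2)) = (10/9)|w + 2|, which is < ϵ once |w + 2| < (9/10)ϵ.
Take δ = min(9/2, (9/10)ϵ). Then 0 < |w + 2| < δ forces both bounds, so |(-7w + 4)/(w - 7) + 2| < ϵ.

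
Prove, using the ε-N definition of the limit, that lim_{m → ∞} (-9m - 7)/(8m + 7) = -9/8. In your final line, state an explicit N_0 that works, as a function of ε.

N_0 = (7/64)/ε

Fix ε > 0. For m ≥ 1, |(-9m - 7)/(8m + 7) + 9/8| = |7|/(8(8m + 7)) = 7/(8(8m + 7)).
Since 8m + 7 ≥ 8m for m ≥ 1, this is ≤ 7/(8·8m) = (7/64)/m.
So |(-9m - 7)/(8m + 7) + 9/8| < ε whenever m > (7/64)/ε.
Take N_0 = (7/64)/ε. If m > N_0 then |(-9m - 7)/(8m + 7) + 9/8| ≤ (7/64)/m < ε.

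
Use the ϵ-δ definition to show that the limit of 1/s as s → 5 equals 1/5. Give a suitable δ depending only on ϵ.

δ = min(5/2, (25/2)ϵ)

Suppose ϵ > 0. We seek δ > 0 such that 0 < |s − 5| < δ implies |1/s − (1/5)| < ϵ.
|1/s − (1/5)| = |5 − s|/(5·|s|) = |s − 5|/(5|s|).
Restrict δ ≤ 5/2. Then |s − 5| < 5/2 gives |s| > 5/2, so 5|s| > 25/2.
Then |1/s − (1/5)| < |s − 5|/(25/2), which is < ϵ when |s − 5| < (25/2)ϵ.
Take δ = min(5/2, (25/2)ϵ). Then 0 < |s − 5| < δ gives both |s − 5| < 5/2 and |s − 5| < (25/2)ϵ, so |1/s − (1/5)| < ϵ.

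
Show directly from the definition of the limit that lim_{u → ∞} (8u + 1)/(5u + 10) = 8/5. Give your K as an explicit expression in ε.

Fix ε > 0. We seek K > 0 such that u > K implies |(8u + 1)/(5u + 10) − (8/5)| < ε.
(8u + 1)/(5u + 10) − (8/5) = (5(8u + 1) − 8(5u + 10)) / (5(5u + 10)) = -75/(5(5u + 10)).
For u > 0 we have 5u + 10 > 5u, so |(8u + 1)/(5u + 10) − (8/5)| = 75/(5(5u + 10)) < 75/(5·5u) = 3/u.
Thus |(8u + 1)/(5u + 10) − (8/5)| < ε whenever u > 3/ε.
Take K = 3/ε. If u > K then |(8u + 1)/(5u + 10) − (8/5)| < 3/u < ε.

K = 3/ε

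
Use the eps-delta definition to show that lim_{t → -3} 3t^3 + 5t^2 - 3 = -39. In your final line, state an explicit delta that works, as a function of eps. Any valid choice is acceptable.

delta = min(2, eps/107)

Let eps > 0 be given. We want delta > 0 such that 0 < |t + 3| < delta implies |(3t^3 + 5t^2 - 3) + 39| < eps.
(3t^3 + 5t^2 - 3) + 39 = 3t^3 + 5t^2 + 36 = (t + 3)(3t^2 - 4t + 12).
So |(3t^3 + 5t^2 - 3) + 39| = |t + 3|·|3t^2 - 4t + 12|.
Require delta ≤ 2. Then |t + 3| < 2 gives |t| < 5, and by the triangle inequality |3t^2 - 4t + 12| ≤ 3·5^2 + 4·5 + 12 = 107.
Hence |(3t^3 + 5t^2 - 3) + 39| ≤ 107|t + 3| < eps provided |t + 3| < eps/107.
Choosing delta = min(2, eps/107) ensures both conditions, hence |(3t^3 + 5t^2 - 3) + 39| < eps.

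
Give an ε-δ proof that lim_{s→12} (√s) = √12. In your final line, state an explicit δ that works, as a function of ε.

Fix ε > 0. We want δ > 0 such that 0 < |s − 12| < δ implies |√s − √12| < ε.
Multiplying by the conjugate, |√s − √12| = |s − 12|/(√s + √12).
Restrict δ ≤ 12 so that |s − 12| < 12 forces s > 0, and then √s + √12 > √12.
Hence |√s − √12| < |s − 12|/√12, which is < ε once |s − 12| < √12·ε.
Take δ = min(12, √12·ε). If 0 < |s − 12| < δ then s > 0 and |√s − √12| < |s − 12|/√12 < ε.

δ = min(12, √12·ε)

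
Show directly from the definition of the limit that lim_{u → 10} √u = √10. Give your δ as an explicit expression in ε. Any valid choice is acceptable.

Let ε > 0. We want δ > 0 such that 0 < |u − 10| < δ implies |√u − √10| < ε.
Rationalise: √u − √10 = (u − 10)/(√u + √10), so |√u − √10| = |u − 10|/(√u + √10).
Restrict δ ≤ 10 so that |u − 10| < 10 forces u > 0, and then √u + √10 > √10.
Hence |√u − √10| < |u − 10|/√10, which is < ε once |u − 10| < √10·ε.
Take δ = min(10, √10·ε). If 0 < |u − 10| < δ then u > 0 and |√u − √10| < |u − 10|/√10 < ε.

δ = min(10, √10·ε)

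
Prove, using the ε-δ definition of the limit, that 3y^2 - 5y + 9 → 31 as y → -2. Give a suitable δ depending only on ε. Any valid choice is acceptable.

Fix ε > 0. We want δ > 0 such that 0 < |y + 2| < δ implies |(3y^2 - 5y + 9) − 31| < ε.
(3y^2 - 5y + 9) − 31 = 3y^2 - 5y - 22 = (y + 2)(3y - 11).
So |(3y^2 - 5y + 9) − 31| = |y + 2|·|3y - 11|.
Assume first that |y + 2| < 1, so |y| < 3. Then |3y - 11| ≤ 3·3 + 11 = 20.
Hence |(3y^2 - 5y + 9) − 31| ≤ 20|y + 2| < ε provided |y + 2| < ε/20.
Choosing δ = min(1, ε/20) ensures both conditions, hence |(3y^2 - 5y + 9) − 31| < ε.

δ = min(1, ε/20)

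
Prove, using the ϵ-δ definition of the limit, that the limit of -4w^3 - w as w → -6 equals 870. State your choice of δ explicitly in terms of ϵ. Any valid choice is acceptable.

Suppose ϵ > 0. We want δ > 0 such that 0 < |w + 6| < δ implies |(-4w^3 - w) − 870| < ϵ.
(-4w^3 - w) − 870 = -4w^3 - w - 870 = (w + 6)(-4w^2 + 24w - 145).
So |(-4w^3 - w) − 870| = |w + 6|·|-4w^2 + 24w - 145|.
Assume first that |w + 6| < 1, so |w| < 7. Then |-4w^2 + 24w - 145| ≤ 4·7^2 + 24·7 + 145 = 509.
Hence |(-4w^3 - w) − 870| ≤ 509|w + 6| < ϵ provided |w + 6| < ϵ/509.
Choosing δ = min(1, ϵ/509) ensures both conditions, hence |(-4w^3 - w) − 870| < ϵ.

δ = min(1, ϵ/509)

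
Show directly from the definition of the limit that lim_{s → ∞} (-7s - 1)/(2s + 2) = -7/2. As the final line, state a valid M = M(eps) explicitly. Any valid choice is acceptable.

M = 3/eps

Suppose eps > 0. We seek M > 0 such that s > M implies |(-7s - 1)/(2s + 2) + 7/2| < eps.
(-7s - 1)/(2s + 2) + 7/2 = (2(-7s - 1) − (-7)(2s + 2)) / (2(2s + 2)) = 12/(2(2s + 2)).
For s > 0 we have 2s + 2 > 2s, so |(-7s - 1)/(2s + 2) + 7/2| = 12/(2(2s + 2)) < 12/(2·2s) = 3/s.
Thus |(-7s - 1)/(2s + 2) + 7/2| < eps whenever s > 3/eps.
Take M = 3/eps. If s > M then |(-7s - 1)/(2s + 2) + 7/2| < 3/s < eps.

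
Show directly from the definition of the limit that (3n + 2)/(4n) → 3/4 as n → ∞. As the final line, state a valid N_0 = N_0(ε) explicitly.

Fix ε > 0. For n ≥ 1, |(3n + 2)/(4n) − (3/4)| = |8|/(4(4n)) = 8/(4(4n)).
Since 4n ≥ 4n for n ≥ 1, this is ≤ 8/(4·4n) = (1/2)/n.
So |(3n + 2)/(4n) − (3/4)| < ε whenever n > (1/2)/ε.
Take N_0 = (1/2)/ε. If n > N_0 then |(3n + 2)/(4n) − (3/4)| ≤ (1/2)/n < ε.

N_0 = (1/2)/ε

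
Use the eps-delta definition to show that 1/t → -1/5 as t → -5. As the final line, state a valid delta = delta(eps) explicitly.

delta = min(5/2, (25/2)eps)

Let eps > 0. We seek delta > 0 such that 0 < |t + 5| < delta implies |1/t + 1/5| < eps.
|1/t + 1/5| = |-5 − t|/(5·|t|) = |t + 5|/(5|t|).
Require delta ≤ 5/2 so that |t| > 5 − 5/2 = 5/2, hence 5|t| > 25/2.
Then |1/t + 1/5| < |t + 5|/(25/2), which is < eps when |t + 5| < (25/2)eps.
Take delta = min(5/2, (25/2)eps). Then 0 < |t + 5| < delta gives both |t + 5| < 5/2 and |t + 5| < (25/2)eps, so |1/t + 1/5| < eps.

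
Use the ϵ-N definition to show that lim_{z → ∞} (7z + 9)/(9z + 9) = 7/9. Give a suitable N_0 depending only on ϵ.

N_0 = (2/9)/ϵ

Let ϵ > 0 be given. We seek N_0 > 0 such that z > N_0 implies |(7z + 9)/(9z + 9) − (7/9)| < ϵ.
(7z + 9)/(9z + 9) − (7/9) = (9(7z + 9) − 7(9z + 9)) / (9(9z + 9)) = 18/(9(9z + 9)).
For z > 0 we have 9z + 9 > 9z, so |(7z + 9)/(9z + 9) − (7/9)| = 18/(9(9z + 9)) < 18/(9·9z) = (2/9)/z.
Thus |(7z + 9)/(9z + 9) − (7/9)| < ϵ whenever z > (2/9)/ϵ.
Take N_0 = (2/9)/ϵ. If z > N_0 then |(7z + 9)/(9z + 9) − (7/9)| < (2/9)/z < ϵ.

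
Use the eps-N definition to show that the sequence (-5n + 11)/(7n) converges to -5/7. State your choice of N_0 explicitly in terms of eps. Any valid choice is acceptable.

N_0 = (11/7)/eps

Let eps > 0 be given. For n ≥ 1, |(-5n + 11)/(7n) + 5/7| = |77|/(7(7n)) = 77/(7(7n)).
Since 7n ≥ 7n for n ≥ 1, this is ≤ 77/(7·7n) = (11/7)/n.
So |(-5n + 11)/(7n) + 5/7| < eps whenever n > (11/7)/eps.
Take N_0 = (11/7)/eps. If n > N_0 then |(-5n + 11)/(7n) + 5/7| ≤ (11/7)/n < eps.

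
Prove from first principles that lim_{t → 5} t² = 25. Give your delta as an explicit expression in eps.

delta = min(2, eps/12)

Suppose eps > 0. We seek delta > 0 with 0 < |t − 5| < delta ⇒ |t² − 25| < eps.
Factor: t² − 25 = (t − 5)(t + 5), so |t² − 25| = |t − 5|·|t + 5|.
Impose delta ≤ 2 so that |t| < 7; then |t + 5| ≤ 12.
Hence |t² − 25| ≤ 12|t − 5|, which is < eps once |t − 5| < eps/12.
Take delta = min(2, eps/12). If 0 < |t − 5| < delta then both bounds hold and |t² − 25| ≤ 12|t − 5| < 12·(eps/12) = eps.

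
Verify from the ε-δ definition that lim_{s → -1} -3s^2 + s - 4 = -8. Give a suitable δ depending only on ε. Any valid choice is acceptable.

δ = min(1, ε/10)

Fix ε > 0. We want δ > 0 such that 0 < |s + 1| < δ implies |(-3s^2 + s - 4) + 8| < ε.
(-3s^2 + s - 4) + 8 = -3s^2 + s + 4 = (s + 1)(-3s + 4).
So |(-3s^2 + s - 4) + 8| = |s + 1|·|-3s + 4|.
Require δ ≤ 1. Then |s + 1| < 1 gives |s| < 2, and by the triangle inequality |-3s + 4| ≤ 3·2 + 4 = 10.
Hence |(-3s^2 + s - 4) + 8| ≤ 10|s + 1| < ε provided |s + 1| < ε/10.
Choosing δ = min(1, ε/10) ensures both conditions, hence |(-3s^2 + s - 4) + 8| < ε.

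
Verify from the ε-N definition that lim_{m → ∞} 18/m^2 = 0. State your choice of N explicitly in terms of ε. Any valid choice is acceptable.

N = (18/ε)^{1/2}

Let ε > 0. For m ≥ 1, |18/m^2 − 0| = 18/m^2.
18/m^2 < ε ⇔ m^2 > 18/ε ⇔ m > (18/ε)^{1/2}.
Take N = (18/ε)^{1/2}. Then m > N implies 18/m^2 < ε.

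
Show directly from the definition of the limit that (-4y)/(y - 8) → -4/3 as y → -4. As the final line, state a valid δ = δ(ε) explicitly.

Let ε > 0. We want δ > 0 with 0 < |y + 4| < δ ⇒ |(-4y)/(y - 8) + 4/3| < ε.
Combining over a common denominator, (-4y)/(y - 8) + 4/3 = [(-4y)·(-12) − 16·(y - 8)] / [(-12)·(y - 8)] = 32(y + 4) / ((-12)(y - 8)).
So |(-4y)/(y - 8) + 4/3| = 32|y + 4| / (12·|y − 8|).
Require δ ≤ 6, so |y − 8| ≥ |-12| − |y + 4| > 12 − 6 = 6.
Hence |(-4y)/(y - 8) + 4/3| < 32|y + 4|/(12·6) = (4/9)|y + 4|, which is < ε once |y + 4| < (9/4)ε.
Take δ = min(6, (9/4)ε). Then 0 < |y + 4| < δ forces both bounds, so |(-4y)/(y - 8) + 4/3| < ε.

δ = min(6, (9/4)ε)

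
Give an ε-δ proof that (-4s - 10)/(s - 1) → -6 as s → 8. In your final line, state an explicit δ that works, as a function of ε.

Let ε > 0. We want δ > 0 with 0 < |s − 8| < δ ⇒ |(-4s - 10)/(s - 1) + 6| < ε.
Combining over a common denominator, (-4s - 10)/(s - 1) + 6 = [(-4s - 10)·7 − (-42)·(s - 1)] / [7·(s - 1)] = 14(s − 8) / (7(s - 1)).
So |(-4s - 10)/(s - 1) + 6| = 14|s − 8| / (7·|s − 1|).
Restrict δ ≤ 7/2. Then |s − 8| < 7/2 gives |s − 1| = |(s − 8) + 7| ≥ 7 − 7/2 = 7/2.
Hence |(-4s - 10)/(s - 1) + 6| < 14|s − 8|/(7·(7/2)) = (4/7)|s − 8|, which is < ε once |s − 8| < (7/4)ε.
Take δ = min(7/2, (7/4)ε). Then 0 < |s − 8| < δ forces both bounds, so |(-4s - 10)/(s - 1) + 6| < ε.

δ = min(7/2, (7/4)ε)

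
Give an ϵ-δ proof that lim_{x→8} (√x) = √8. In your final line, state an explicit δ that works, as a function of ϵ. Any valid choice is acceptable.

Let ϵ > 0. We want δ > 0 such that 0 < |x − 8| < δ implies |√x − √8| < ϵ.
Multiplying by the conjugate, |√x − √8| = |x − 8|/(√x + √8).
Restrict δ ≤ 8 so that |x − 8| < 8 forces x > 0, and then √x + √8 > √8.
Hence |√x − √8| < |x − 8|/√8, which is < ϵ once |x − 8| < √8·ϵ.
Take δ = min(8, √8·ϵ). If 0 < |x − 8| < δ then x > 0 and |√x − √8| < |x − 8|/√8 < ϵ.

δ = min(8, √8·ϵ)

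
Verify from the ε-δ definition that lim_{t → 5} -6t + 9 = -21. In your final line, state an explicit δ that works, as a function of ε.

δ = ε/6

Fix ε > 0. We need δ > 0 so that 0 < |t − 5| < δ implies |(-6t + 9) + 21| < ε.
|(-6t + 9) + 21| = |-6t + 30| = 6|t − 5|.
So 6|t − 5| < ε exactly when |t − 5| < ε/6.
Take δ = ε/6. If 0 < |t − 5| < δ then |(-6t + 9) + 21| = 6|t − 5| < 6·(ε/6) = ε.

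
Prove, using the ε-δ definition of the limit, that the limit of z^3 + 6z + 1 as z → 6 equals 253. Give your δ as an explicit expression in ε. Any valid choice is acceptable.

δ = min(1, ε/133)

Fix ε > 0. We want δ > 0 such that 0 < |z − 6| < δ implies |(z^3 + 6z + 1) − 253| < ε.
(z^3 + 6z + 1) − 253 = z^3 + 6z - 252 = (z − 6)(z^2 + 6z + 42).
So |(z^3 + 6z + 1) − 253| = |z − 6|·|z^2 + 6z + 42|.
Assume first that |z − 6| < 1, so |z| < 7. Then |z^2 + 6z + 42| ≤ 7^2 + 6·7 + 42 = 133.
Hence |(z^3 + 6z + 1) − 253| ≤ 133|z − 6| < ε provided |z − 6| < ε/133.
Choosing δ = min(1, ε/133) ensures both conditions, hence |(z^3 + 6z + 1) − 253| < ε.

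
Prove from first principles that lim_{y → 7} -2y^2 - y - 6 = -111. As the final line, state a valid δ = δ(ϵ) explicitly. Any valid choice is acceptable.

δ = min(1, ϵ/31)

Let ϵ > 0. We want δ > 0 such that 0 < |y − 7| < δ implies |(-2y^2 - y - 6) + 111| < ϵ.
(-2y^2 - y - 6) + 111 = -2y^2 - y + 105 = (y − 7)(-2y - 15).
So |(-2y^2 - y - 6) + 111| = |y − 7|·|-2y - 15|.
Require δ ≤ 1. Then |y − 7| < 1 gives |y| < 8, and by the triangle inequality |-2y - 15| ≤ 2·8 + 15 = 31.
Hence |(-2y^2 - y - 6) + 111| ≤ 31|y − 7| < ϵ provided |y − 7| < ϵ/31.
Take δ = min(1, ϵ/31). Then 0 < |y − 7| < δ gives both |y − 7| < 1 and |y − 7| < ϵ/31, so |(-2y^2 - y - 6) + 111| < ϵ.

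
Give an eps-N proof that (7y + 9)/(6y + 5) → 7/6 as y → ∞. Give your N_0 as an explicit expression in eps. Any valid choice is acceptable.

Let eps > 0. We seek N_0 > 0 such that y > N_0 implies |(7y + 9)/(6y + 5) − (7/6)| < eps.
(7y + 9)/(6y + 5) − (7/6) = (6(7y + 9) − 7(6y + 5)) / (6(6y + 5)) = 19/(6(6y + 5)).
For y > 0 we have 6y + 5 > 6y, so |(7y + 9)/(6y + 5) − (7/6)| = 19/(6(6y + 5)) < 19/(6·6y) = (19/36)/y.
Thus |(7y + 9)/(6y + 5) − (7/6)| < eps whenever y > (19/36)/eps.
Take N_0 = (19/36)/eps. If y > N_0 then |(7y + 9)/(6y + 5) − (7/6)| < (19/36)/y < eps.

N_0 = (19/36)/eps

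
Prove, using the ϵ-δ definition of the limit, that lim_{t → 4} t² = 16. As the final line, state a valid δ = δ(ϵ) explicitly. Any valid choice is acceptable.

Let ϵ > 0 be given. We seek δ > 0 with 0 < |t − 4| < δ ⇒ |t² − 16| < ϵ.
Factor: t² − 16 = (t − 4)(t + 4), so |t² − 16| = |t − 4|·|t + 4|.
Impose δ ≤ 2 so that |t| < 6; then |t + 4| ≤ 10.
Hence |t² − 16| ≤ 10|t − 4|, which is < ϵ once |t − 4| < ϵ/10.
Take δ = min(2, ϵ/10). If 0 < |t − 4| < δ then both bounds hold and |t² − 16| ≤ 10|t − 4| < 10·(ϵ/10) = ϵ.

δ = min(2, ϵ/10)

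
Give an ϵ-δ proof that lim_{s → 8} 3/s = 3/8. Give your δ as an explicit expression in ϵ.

Let ϵ > 0 be given. We seek δ > 0 such that 0 < |s − 8| < δ implies |3/s − (3/8)| < ϵ.
|3/s − (3/8)| = 3·|8 − s|/(8·|s|) = 3|s − 8|/(8|s|).
Require δ ≤ 4 so that |s| > 8 − 4 = 4, hence 8|s| > 32.
Then |3/s − (3/8)| < 3|s − 8|/32, which is < ϵ when |s − 8| < (32/3)ϵ.
Take δ = min(4, (32/3)ϵ). Then 0 < |s − 8| < δ gives both |s − 8| < 4 and |s − 8| < (32/3)ϵ, so |3/s − (3/8)| < ϵ.

δ = min(4, (32/3)ϵ)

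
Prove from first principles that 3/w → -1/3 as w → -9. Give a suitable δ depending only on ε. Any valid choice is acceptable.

δ = min(9/2, (27/2)ε)

Fix ε > 0. We seek δ > 0 such that 0 < |w + 9| < δ implies |3/w + 1/3| < ε.
|3/w + 1/3| = 3·|-9 − w|/(9·|w|) = 3|w + 9|/(9|w|).
Require δ ≤ 9/2 so that |w| > 9 − 9/2 = 9/2, hence 9|w| > 81/2.
Then |3/w + 1/3| < 3|w + 9|/(81/2), which is < ε when |w + 9| < (27/2)ε.
Take δ = min(9/2, (27/2)ε). Then 0 < |w + 9| < δ gives both |w + 9| < 9/2 and |w + 9| < (27/2)ε, so |3/w + 1/3| < ε.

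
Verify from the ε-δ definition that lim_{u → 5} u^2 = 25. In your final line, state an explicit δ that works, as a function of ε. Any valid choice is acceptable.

δ = min(1, ε/11)

Suppose ε > 0. We seek δ > 0 with 0 < |u − 5| < δ ⇒ |u^2 − 25| < ε.
Factor: u^2 − 25 = (u − 5)(u + 5), so |u^2 − 25| = |u − 5|·|u + 5|.
Restrict δ ≤ 1. Then |u − 5| < 1 gives |u| < 6, so by the triangle inequality |u + 5| ≤ 6 + 5 = 11.
Hence |u^2 − 25| ≤ 11|u − 5|, which is < ε once |u − 5| < ε/11.
Take δ = min(1, ε/11). If 0 < |u − 5| < δ then both bounds hold and |u^2 − 25| ≤ 11|u − 5| < 11·(ε/11) = ε.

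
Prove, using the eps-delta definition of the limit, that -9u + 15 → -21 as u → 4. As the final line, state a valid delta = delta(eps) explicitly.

Let eps > 0. We need delta > 0 so that 0 < |u − 4| < delta implies |(-9u + 15) + 21| < eps.
Since (-9u + 15) + 21 = -9(u − 4), we have |(-9u + 15) + 21| = 9|u − 4|.
So 9|u − 4| < eps exactly when |u − 4| < eps/9.
Take delta = eps/9. If 0 < |u − 4| < delta then |(-9u + 15) + 21| = 9|u − 4| < 9·(eps/9) = eps.

delta = eps/9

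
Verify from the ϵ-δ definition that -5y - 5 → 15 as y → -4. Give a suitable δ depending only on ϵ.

δ = ϵ/5

Suppose ϵ > 0. We need δ > 0 so that 0 < |y + 4| < δ implies |(-5y - 5) − 15| < ϵ.
Since (-5y - 5) − 15 = -5(y + 4), we have |(-5y - 5) − 15| = 5|y + 4|.
Thus it suffices that |y + 4| < ϵ/5.
Take δ = ϵ/5. If 0 < |y + 4| < δ then |(-5y - 5) − 15| = 5|y + 4| < 5·(ϵ/5) = ϵ.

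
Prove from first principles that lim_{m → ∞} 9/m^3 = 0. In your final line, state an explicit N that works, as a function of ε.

Fix ε > 0. For m ≥ 1, |9/m^3 − 0| = 9/m^3.
9/m^3 < ε ⇔ m^3 > 9/ε ⇔ m > (9/ε)^{1/3}.
Take N = (9/ε)^{1/3}. Then m > N implies 9/m^3 < ε.

N = (9/ε)^{1/3}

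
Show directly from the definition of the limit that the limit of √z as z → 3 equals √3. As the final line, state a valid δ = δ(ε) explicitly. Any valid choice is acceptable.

δ = min(3, √3·ε)

Fix ε > 0. We want δ > 0 such that 0 < |z − 3| < δ implies |√z − √3| < ε.
Multiplying by the conjugate, |√z − √3| = |z − 3|/(√z + √3).
Restrict δ ≤ 3 so that |z − 3| < 3 forces z > 0, and then √z + √3 > √3.
Hence |√z − √3| < |z − 3|/√3, which is < ε once |z − 3| < √3·ε.
Take δ = min(3, √3·ε). If 0 < |z − 3| < δ then z > 0 and |√z − √3| < |z − 3|/√3 < ε.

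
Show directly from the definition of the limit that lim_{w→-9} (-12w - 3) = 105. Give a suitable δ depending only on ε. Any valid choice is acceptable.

δ = ε/12

Suppose ε > 0. We need δ > 0 so that 0 < |w + 9| < δ implies |(-12w - 3) − 105| < ε.
Since (-12w - 3) − 105 = -12(w + 9), we have |(-12w - 3) − 105| = 12|w + 9|.
Thus it suffices that |w + 9| < ε/12.
Choosing δ = ε/12 gives |(-12w - 3) − 105| = 12|w + 9| < ε whenever |w + 9| < δ.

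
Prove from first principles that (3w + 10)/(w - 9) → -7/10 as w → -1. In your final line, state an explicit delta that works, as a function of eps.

delta = min(5, (50/37)eps)

Let eps > 0. We want delta > 0 with 0 < |w + 1| < delta ⇒ |(3w + 10)/(w - 9) + 7/10| < eps.
Combining over a common denominator, (3w + 10)/(w - 9) + 7/10 = [(3w + 10)·(-10) − 7·(w - 9)] / [(-10)·(w - 9)] = -37(w + 1) / ((-10)(w - 9)).
So |(3w + 10)/(w - 9) + 7/10| = 37|w + 1| / (10·|w − 9|).
Require delta ≤ 5, so |w − 9| ≥ |-10| − |w + 1| > 10 − 5 = 5.
Hence |(3w + 10)/(w - 9) + 7/10| < 37|w + 1|/(10·5) = (37/50)|w + 1|, which is < eps once |w + 1| < (50/37)eps.
Take delta = min(5, (50/37)eps). Then 0 < |w + 1| < delta forces both bounds, so |(3w + 10)/(w - 9) + 7/10| < eps.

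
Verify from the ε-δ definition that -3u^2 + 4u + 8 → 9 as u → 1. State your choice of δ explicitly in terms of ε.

Let ε > 0 be given. We want δ > 0 such that 0 < |u − 1| < δ implies |(-3u^2 + 4u + 8) − 9| < ε.
(-3u^2 + 4u + 8) − 9 = -3u^2 + 4u - 1 = (u − 1)(-3u + 1).
So |(-3u^2 + 4u + 8) − 9| = |u − 1|·|-3u + 1|.
Require δ ≤ 1. Then |u − 1| < 1 gives |u| < 2, and by the triangle inequality |-3u + 1| ≤ 3·2 + 1 = 7.
Hence |(-3u^2 + 4u + 8) − 9| ≤ 7|u − 1| < ε provided |u − 1| < ε/7.
Take δ = min(1, ε/7). Then 0 < |u − 1| < δ gives both |u − 1| < 1 and |u − 1| < ε/7, so |(-3u^2 + 4u + 8) − 9| < ε.

δ = min(1, ε/7)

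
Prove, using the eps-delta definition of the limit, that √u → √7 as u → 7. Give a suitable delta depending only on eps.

Suppose eps > 0. We want delta > 0 such that 0 < |u − 7| < delta implies |√u − √7| < eps.
Multiplying by the conjugate, |√u − √7| = |u − 7|/(√u + √7).
Restrict delta ≤ 7 so that |u − 7| < 7 forces u > 0, and then √u + √7 > √7.
Hence |√u − √7| < |u − 7|/√7, which is < eps once |u − 7| < √7·eps.
Take delta = min(7, √7·eps). If 0 < |u − 7| < delta then u > 0 and |√u − √7| < |u − 7|/√7 < eps.

delta = min(7, √7·eps)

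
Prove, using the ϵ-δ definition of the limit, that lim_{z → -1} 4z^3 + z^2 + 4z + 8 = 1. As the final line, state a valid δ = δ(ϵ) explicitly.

δ = min(2, ϵ/52)

Let ϵ > 0. We want δ > 0 such that 0 < |z + 1| < δ implies |(4z^3 + z^2 + 4z + 8) − 1| < ϵ.
(4z^3 + z^2 + 4z + 8) − 1 = 4z^3 + z^2 + 4z + 7 = (z + 1)(4z^2 - 3z + 7).
So |(4z^3 + z^2 + 4z + 8) − 1| = |z + 1|·|4z^2 - 3z + 7|.
Require δ ≤ 2. Then |z + 1| < 2 gives |z| < 3, and by the triangle inequality |4z^2 - 3z + 7| ≤ 4·3^2 + 3·3 + 7 = 52.
Hence |(4z^3 + z^2 + 4z + 8) − 1| ≤ 52|z + 1| < ϵ provided |z + 1| < ϵ/52.
Choosing δ = min(2, ϵ/52) ensures both conditions, hence |(4z^3 + z^2 + 4z + 8) − 1| < ϵ.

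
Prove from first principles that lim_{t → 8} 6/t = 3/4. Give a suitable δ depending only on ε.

δ = min(4, (16/3)ε)

Let ε > 0 be given. We seek δ > 0 such that 0 < |t − 8| < δ implies |6/t − (3/4)| < ε.
|6/t − (3/4)| = 6·|8 − t|/(8·|t|) = 6|t − 8|/(8|t|).
Require δ ≤ 4 so that |t| > 8 − 4 = 4, hence 8|t| > 32.
Then |6/t − (3/4)| < 6|t − 8|/32, which is < ε when |t − 8| < (16/3)ε.
Take δ = min(4, (16/3)ε). Then 0 < |t − 8| < δ gives both |t − 8| < 4 and |t − 8| < (16/3)ε, so |6/t − (3/4)| < ε.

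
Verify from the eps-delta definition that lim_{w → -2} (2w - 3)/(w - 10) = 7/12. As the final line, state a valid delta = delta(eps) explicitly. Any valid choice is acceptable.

Let eps > 0 be given. We want delta > 0 with 0 < |w + 2| < delta ⇒ |(2w - 3)/(w - 10) − (7/12)| < eps.
Combining over a common denominator, (2w - 3)/(w - 10) − (7/12) = [(2w - 3)·(-12) − (-7)·(w - 10)] / [(-12)·(w - 10)] = -17(w + 2) / ((-12)(w - 10)).
So |(2w - 3)/(w - 10) − (7/12)| = 17|w + 2| / (12·|w − 10|).
Restrict delta ≤ 6. Then |w + 2| < 6 gives |w − 10| = |(w + 2) + (-12)| ≥ 12 − 6 = 6.
Hence |(2w - 3)/(w - 10) − (7/12)| < 17|w + 2|/(12·6) = (17/72)|w + 2|, which is < eps once |w + 2| < (72/17)eps.
Take delta = min(6, (72/17)eps). Then 0 < |w + 2| < delta forces both bounds, so |(2w - 3)/(w - 10) − (7/12)| < eps.

delta = min(6, (72/17)eps)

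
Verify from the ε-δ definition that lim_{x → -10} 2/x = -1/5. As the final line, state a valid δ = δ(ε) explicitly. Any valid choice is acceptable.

Fix ε > 0. We seek δ > 0 such that 0 < |x + 10| < δ implies |2/x + 1/5| < ε.
|2/x + 1/5| = 2·|-10 − x|/(10·|x|) = 2|x + 10|/(10|x|).
Require δ ≤ 5 so that |x| > 10 − 5 = 5, hence 10|x| > 50.
Then |2/x + 1/5| < 2|x + 10|/50, which is < ε when |x + 10| < 25ε.
Take δ = min(5, 25ε). Then 0 < |x + 10| < δ gives both |x + 10| < 5 and |x + 10| < 25ε, so |2/x + 1/5| < ε.

δ = min(5, 25ε)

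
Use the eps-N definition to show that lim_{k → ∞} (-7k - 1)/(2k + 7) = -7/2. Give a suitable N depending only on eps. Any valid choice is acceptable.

N = (47/4)/eps

Let eps > 0 be given. For k ≥ 1, |(-7k - 1)/(2k + 7) + 7/2| = |47|/(2(2k + 7)) = 47/(2(2k + 7)).
Since 2k + 7 ≥ 2k for k ≥ 1, this is ≤ 47/(2·2k) = (47/4)/k.
So |(-7k - 1)/(2k + 7) + 7/2| < eps whenever k > (47/4)/eps.
Take N = (47/4)/eps. If k > N then |(-7k - 1)/(2k + 7) + 7/2| ≤ (47/4)/k < eps.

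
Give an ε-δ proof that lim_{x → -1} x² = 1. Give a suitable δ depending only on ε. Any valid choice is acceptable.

Suppose ε > 0. We seek δ > 0 with 0 < |x + 1| < δ ⇒ |x² − 1| < ε.
Factor: x² − 1 = (x + 1)(x - 1), so |x² − 1| = |x + 1|·|x - 1|.
Restrict δ ≤ 1. Then |x + 1| < 1 gives |x| < 2, so by the triangle inequality |x - 1| ≤ 2 + 1 = 3.
Hence |x² − 1| ≤ 3|x + 1|, which is < ε once |x + 1| < ε/3.
Take δ = min(1, ε/3). If 0 < |x + 1| < δ then both bounds hold and |x² − 1| ≤ 3|x + 1| < 3·(ε/3) = ε.

δ = min(1, ε/3)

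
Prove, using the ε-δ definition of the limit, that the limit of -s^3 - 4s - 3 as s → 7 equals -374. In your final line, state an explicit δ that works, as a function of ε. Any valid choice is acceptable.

Let ε > 0. We want δ > 0 such that 0 < |s − 7| < δ implies |(-s^3 - 4s - 3) + 374| < ε.
(-s^3 - 4s - 3) + 374 = -s^3 - 4s + 371 = (s − 7)(-s^2 - 7s - 53).
So |(-s^3 - 4s - 3) + 374| = |s − 7|·|-s^2 - 7s - 53|.
Require δ ≤ 1. Then |s − 7| < 1 gives |s| < 8, and by the triangle inequality |-s^2 - 7s - 53| ≤ 8^2 + 7·8 + 53 = 173.
Hence |(-s^3 - 4s - 3) + 374| ≤ 173|s − 7| < ε provided |s − 7| < ε/173.
Take δ = min(1, ε/173). Then 0 < |s − 7| < δ gives both |s − 7| < 1 and |s − 7| < ε/173, so |(-s^3 - 4s - 3) + 374| < ε.

δ = min(1, ε/173)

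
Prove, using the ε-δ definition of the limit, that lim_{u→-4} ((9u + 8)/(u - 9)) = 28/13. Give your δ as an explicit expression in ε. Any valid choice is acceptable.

Let ε > 0 be given. We want δ > 0 with 0 < |u + 4| < δ ⇒ |(9u + 8)/(u - 9) − (28/13)| < ε.
Combining over a common denominator, (9u + 8)/(u - 9) − (28/13) = [(9u + 8)·(-13) − (-28)·(u - 9)] / [(-13)·(u - 9)] = -89(u + 4) / ((-13)(u - 9)).
So |(9u + 8)/(u - 9) − (28/13)| = 89|u + 4| / (13·|u − 9|).
Require δ ≤ 13/2, so |u − 9| ≥ |-13| − |u + 4| > 13 − 13/2 = 13/2.
Hence |(9u + 8)/(u - 9) − (28/13)| < 89|u + 4|/(13·(13/2)) = (178/169)|u + 4|, which is < ε once |u + 4| < (169/178)ε.
Take δ = min(13/2, (169/178)ε). Then 0 < |u + 4| < δ forces both bounds, so |(9u + 8)/(u - 9) − (28/13)| < ε.

δ = min(13/2, (169/178)ε)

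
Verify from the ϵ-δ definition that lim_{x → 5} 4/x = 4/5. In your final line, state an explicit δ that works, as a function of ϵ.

Let ϵ > 0 be given. We seek δ > 0 such that 0 < |x − 5| < δ implies |4/x − (4/5)| < ϵ.
|4/x − (4/5)| = 4·|5 − x|/(5·|x|) = 4|x − 5|/(5|x|).
Require δ ≤ 5/2 so that |x| > 5 − 5/2 = 5/2, hence 5|x| > 25/2.
Then |4/x − (4/5)| < 4|x − 5|/(25/2), which is < ϵ when |x − 5| < (25/8)ϵ.
Take δ = min(5/2, (25/8)ϵ). Then 0 < |x − 5| < δ gives both |x − 5| < 5/2 and |x − 5| < (25/8)ϵ, so |4/x − (4/5)| < ϵ.

δ = min(5/2, (25/8)ϵ)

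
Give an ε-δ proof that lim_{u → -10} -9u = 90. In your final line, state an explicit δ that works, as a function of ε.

δ = ε/9

Fix ε > 0. We need δ > 0 so that 0 < |u + 10| < δ implies |(-9u) − 90| < ε.
|(-9u) − 90| = |-9u - 90| = 9|u + 10|.
Thus it suffices that |u + 10| < ε/9.
Take δ = ε/9. If 0 < |u + 10| < δ then |(-9u) − 90| = 9|u + 10| < 9·(ε/9) = ε.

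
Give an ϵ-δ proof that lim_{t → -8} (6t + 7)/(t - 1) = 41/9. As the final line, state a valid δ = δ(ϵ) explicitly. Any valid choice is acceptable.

δ = min(9/2, (81/26)ϵ)

Suppose ϵ > 0. We want δ > 0 with 0 < |t + 8| < δ ⇒ |(6t + 7)/(t - 1) − (41/9)| < ϵ.
Combining over a common denominator, (6t + 7)/(t - 1) − (41/9) = [(6t + 7)·(-9) − (-41)·(t - 1)] / [(-9)·(t - 1)] = -13(t + 8) / ((-9)(t - 1)).
So |(6t + 7)/(t - 1) − (41/9)| = 13|t + 8| / (9·|t − 1|).
Require δ ≤ 9/2, so |t − 1| ≥ |-9| − |t + 8| > 9 − 9/2 = 9/2.
Hence |(6t + 7)/(t - 1) − (41/9)| < 13|t + 8|/(9·(9/2)) = (26/81)|t + 8|, which is < ϵ once |t + 8| < (81/26)ϵ.
Take δ = min(9/2, (81/26)ϵ). Then 0 < |t + 8| < δ forces both bounds, so |(6t + 7)/(t - 1) − (41/9)| < ϵ.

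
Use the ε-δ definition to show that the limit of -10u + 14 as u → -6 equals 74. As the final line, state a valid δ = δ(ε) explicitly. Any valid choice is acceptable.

Let ε > 0 be given. We need δ > 0 so that 0 < |u + 6| < δ implies |(-10u + 14) − 74| < ε.
Since (-10u + 14) − 74 = -10(u + 6), we have |(-10u + 14) − 74| = 10|u + 6|.
Thus it suffices that |u + 6| < ε/10.
Take δ = ε/10. If 0 < |u + 6| < δ then |(-10u + 14) − 74| = 10|u + 6| < 10·(ε/10) = ε.

δ = ε/10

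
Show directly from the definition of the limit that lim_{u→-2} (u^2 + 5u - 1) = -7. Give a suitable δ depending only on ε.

δ = min(1, ε/6)

Fix ε > 0. We want δ > 0 such that 0 < |u + 2| < δ implies |(u^2 + 5u - 1) + 7| < ε.
(u^2 + 5u - 1) + 7 = u^2 + 5u + 6 = (u + 2)(u + 3).
So |(u^2 + 5u - 1) + 7| = |u + 2|·|u + 3|.
Assume first that |u + 2| < 1, so |u| < 3. Then |u + 3| ≤ 3 + 3 = 6.
Hence |(u^2 + 5u - 1) + 7| ≤ 6|u + 2| < ε provided |u + 2| < ε/6.
Choosing δ = min(1, ε/6) ensures both conditions, hence |(u^2 + 5u - 1) + 7| < ε.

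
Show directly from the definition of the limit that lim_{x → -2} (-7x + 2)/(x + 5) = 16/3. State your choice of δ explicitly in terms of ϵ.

δ = min(3/2, (9/74)ϵ)

Suppose ϵ > 0. We want δ > 0 with 0 < |x + 2| < δ ⇒ |(-7x + 2)/(x + 5) − (16/3)| < ϵ.
Combining over a common denominator, (-7x + 2)/(x + 5) − (16/3) = [(-7x + 2)·3 − 16·(x + 5)] / [3·(x + 5)] = -37(x + 2) / (3(x + 5)).
So |(-7x + 2)/(x + 5) − (16/3)| = 37|x + 2| / (3·|x + 5|).
Restrict δ ≤ 3/2. Then |x + 2| < 3/2 gives |x + 5| = |(x + 2) + 3| ≥ 3 − 3/2 = 3/2.
Hence |(-7x + 2)/(x + 5) − (16/3)| < 37|x + 2|/(3·(3/2)) = (74/9)|x + 2|, which is < ϵ once |x + 2| < (9/74)ϵ.
Take δ = min(3/2, (9/74)ϵ). Then 0 < |x + 2| < δ forces both bounds, so |(-7x + 2)/(x + 5) − (16/3)| < ϵ.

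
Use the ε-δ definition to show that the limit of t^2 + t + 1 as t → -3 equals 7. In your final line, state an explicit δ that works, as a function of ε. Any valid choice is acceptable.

δ = min(1, ε/6)

Fix ε > 0. We want δ > 0 such that 0 < |t + 3| < δ implies |(t^2 + t + 1) − 7| < ε.
(t^2 + t + 1) − 7 = t^2 + t - 6 = (t + 3)(t - 2).
So |(t^2 + t + 1) − 7| = |t + 3|·|t - 2|.
Require δ ≤ 1. Then |t + 3| < 1 gives |t| < 4, and by the triangle inequality |t - 2| ≤ 4 + 2 = 6.
Hence |(t^2 + t + 1) − 7| ≤ 6|t + 3| < ε provided |t + 3| < ε/6.
Choosing δ = min(1, ε/6) ensures both conditions, hence |(t^2 + t + 1) − 7| < ε.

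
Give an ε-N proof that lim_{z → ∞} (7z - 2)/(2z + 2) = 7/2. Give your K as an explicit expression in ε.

K = (9/2)/ε

Suppose ε > 0. We seek K > 0 such that z > K implies |(7z - 2)/(2z + 2) − (7/2)| < ε.
(7z - 2)/(2z + 2) − (7/2) = (2(7z - 2) − 7(2z + 2)) / (2(2z + 2)) = -18/(2(2z + 2)).
For z > 0 we have 2z + 2 > 2z, so |(7z - 2)/(2z + 2) − (7/2)| = 18/(2(2z + 2)) < 18/(2·2z) = (9/2)/z.
Thus |(7z - 2)/(2z + 2) − (7/2)| < ε whenever z > (9/2)/ε.
Take K = (9/2)/ε. If z > K then |(7z - 2)/(2z + 2) − (7/2)| < (9/2)/z < ε.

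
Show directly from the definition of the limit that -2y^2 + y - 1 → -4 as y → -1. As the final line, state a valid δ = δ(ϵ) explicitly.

δ = min(1, ϵ/7)

Let ϵ > 0 be given. We want δ > 0 such that 0 < |y + 1| < δ implies |(-2y^2 + y - 1) + 4| < ϵ.
(-2y^2 + y - 1) + 4 = -2y^2 + y + 3 = (y + 1)(-2y + 3).
So |(-2y^2 + y - 1) + 4| = |y + 1|·|-2y + 3|.
Require δ ≤ 1. Then |y + 1| < 1 gives |y| < 2, and by the triangle inequality |-2y + 3| ≤ 2·2 + 3 = 7.
Hence |(-2y^2 + y - 1) + 4| ≤ 7|y + 1| < ϵ provided |y + 1| < ϵ/7.
Choosing δ = min(1, ϵ/7) ensures both conditions, hence |(-2y^2 + y - 1) + 4| < ϵ.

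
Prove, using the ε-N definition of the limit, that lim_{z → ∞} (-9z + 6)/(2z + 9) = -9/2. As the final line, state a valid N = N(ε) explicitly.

Fix ε > 0. We seek N > 0 such that z > N implies |(-9z + 6)/(2z + 9) + 9/2| < ε.
(-9z + 6)/(2z + 9) + 9/2 = (2(-9z + 6) − (-9)(2z + 9)) / (2(2z + 9)) = 93/(2(2z + 9)).
For z > 0 we have 2z + 9 > 2z, so |(-9z + 6)/(2z + 9) + 9/2| = 93/(2(2z + 9)) < 93/(2·2z) = (93/4)/z.
Thus |(-9z + 6)/(2z + 9) + 9/2| < ε whenever z > (93/4)/ε.
Take N = (93/4)/ε. If z > N then |(-9z + 6)/(2z + 9) + 9/2| < (93/4)/z < ε.

N = (93/4)/ε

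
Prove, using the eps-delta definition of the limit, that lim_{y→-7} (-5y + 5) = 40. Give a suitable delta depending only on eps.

delta = eps/5

Let eps > 0 be given. We need delta > 0 so that 0 < |y + 7| < delta implies |(-5y + 5) − 40| < eps.
Since (-5y + 5) − 40 = -5(y + 7), we have |(-5y + 5) − 40| = 5|y + 7|.
So 5|y + 7| < eps exactly when |y + 7| < eps/5.
Choosing delta = eps/5 gives |(-5y + 5) − 40| = 5|y + 7| < eps whenever |y + 7| < delta.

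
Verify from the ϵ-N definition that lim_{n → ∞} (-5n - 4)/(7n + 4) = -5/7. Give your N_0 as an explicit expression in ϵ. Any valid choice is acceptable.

N_0 = (8/49)/ϵ

Fix ϵ > 0. For n ≥ 1, |(-5n - 4)/(7n + 4) + 5/7| = |-8|/(7(7n + 4)) = 8/(7(7n + 4)).
Since 7n + 4 ≥ 7n for n ≥ 1, this is ≤ 8/(7·7n) = (8/49)/n.
So |(-5n - 4)/(7n + 4) + 5/7| < ϵ whenever n > (8/49)/ϵ.
Take N_0 = (8/49)/ϵ. If n > N_0 then |(-5n - 4)/(7n + 4) + 5/7| ≤ (8/49)/n < ϵ.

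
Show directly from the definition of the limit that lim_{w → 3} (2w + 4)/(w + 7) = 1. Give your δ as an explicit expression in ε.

δ = min(5, 5ε)

Let ε > 0. We want δ > 0 with 0 < |w − 3| < δ ⇒ |(2w + 4)/(w + 7) − 1| < ε.
Combining over a common denominator, (2w + 4)/(w + 7) − 1 = [(2w + 4)·10 − 10·(w + 7)] / [10·(w + 7)] = 10(w − 3) / (10(w + 7)).
So |(2w + 4)/(w + 7) − 1| = 10|w − 3| / (10·|w + 7|).
Restrict δ ≤ 5. Then |w − 3| < 5 gives |w + 7| = |(w − 3) + 10| ≥ 10 − 5 = 5.
Hence |(2w + 4)/(w + 7) − 1| < 10|w − 3|/(10·5) = (1/5)|w − 3|, which is < ε once |w − 3| < 5ε.
Take δ = min(5, 5ε). Then 0 < |w − 3| < δ forces both bounds, so |(2w + 4)/(w + 7) − 1| < ε.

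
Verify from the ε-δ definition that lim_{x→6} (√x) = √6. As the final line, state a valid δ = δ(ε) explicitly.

Let ε > 0. We want δ > 0 such that 0 < |x − 6| < δ implies |√x − √6| < ε.
Multiplying by the conjugate, |√x − √6| = |x − 6|/(√x + √6).
Restrict δ ≤ 6 so that |x − 6| < 6 forces x > 0, and then √x + √6 > √6.
Hence |√x − √6| < |x − 6|/√6, which is < ε once |x − 6| < √6·ε.
Take δ = min(6, √6·ε). If 0 < |x − 6| < δ then x > 0 and |√x − √6| < |x − 6|/√6 < ε.

δ = min(6, √6·ε)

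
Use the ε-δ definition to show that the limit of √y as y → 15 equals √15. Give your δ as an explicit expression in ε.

Suppose ε > 0. We want δ > 0 such that 0 < |y − 15| < δ implies |√y − √15| < ε.
Rationalise: √y − √15 = (y − 15)/(√y + √15), so |√y − √15| = |y − 15|/(√y + √15).
Restrict δ ≤ 15 so that |y − 15| < 15 forces y > 0, and then √y + √15 > √15.
Hence |√y − √15| < |y − 15|/√15, which is < ε once |y − 15| < √15·ε.
Take δ = min(15, √15·ε). If 0 < |y − 15| < δ then y > 0 and |√y − √15| < |y − 15|/√15 < ε.

δ = min(15, √15·ε)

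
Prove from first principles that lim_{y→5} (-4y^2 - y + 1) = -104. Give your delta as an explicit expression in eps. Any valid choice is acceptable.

Fix eps > 0. We want delta > 0 such that 0 < |y − 5| < delta implies |(-4y^2 - y + 1) + 104| < eps.
(-4y^2 - y + 1) + 104 = -4y^2 - y + 105 = (y − 5)(-4y - 21).
So |(-4y^2 - y + 1) + 104| = |y − 5|·|-4y - 21|.
Assume first that |y − 5| < 2, so |y| < 7. Then |-4y - 21| ≤ 4·7 + 21 = 49.
Hence |(-4y^2 - y + 1) + 104| ≤ 49|y − 5| < eps provided |y − 5| < eps/49.
Choosing delta = min(2, eps/49) ensures both conditions, hence |(-4y^2 - y + 1) + 104| < eps.

delta = min(2, eps/49)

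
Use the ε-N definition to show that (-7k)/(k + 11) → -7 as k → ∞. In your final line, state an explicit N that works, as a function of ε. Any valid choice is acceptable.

N = 77/ε

Let ε > 0. For k ≥ 1, |(-7k)/(k + 11) + 7| = |77|/((k + 11)) = 77/((k + 11)).
Since k + 11 ≥ k for k ≥ 1, this is ≤ 77/(k) = 77/k.
So |(-7k)/(k + 11) + 7| < ε whenever k > 77/ε.
Take N = 77/ε. If k > N then |(-7k)/(k + 11) + 7| ≤ 77/k < ε.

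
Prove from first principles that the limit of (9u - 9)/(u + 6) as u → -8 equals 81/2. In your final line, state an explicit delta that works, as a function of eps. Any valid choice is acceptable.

delta = min(1, (2/63)eps)

Fix eps > 0. We want delta > 0 with 0 < |u + 8| < delta ⇒ |(9u - 9)/(u + 6) − (81/2)| < eps.
Combining over a common denominator, (9u - 9)/(u + 6) − (81/2) = [(9u - 9)·(-2) − (-81)·(u + 6)] / [(-2)·(u + 6)] = 63(u + 8) / ((-2)(u + 6)).
So |(9u - 9)/(u + 6) − (81/2)| = 63|u + 8| / (2·|u + 6|).
Require delta ≤ 1, so |u + 6| ≥ |-2| − |u + 8| > 2 − 1 = 1.
Hence |(9u - 9)/(u + 6) − (81/2)| < 63|u + 8|/(2·1) = (63/2)|u + 8|, which is < eps once |u + 8| < (2/63)eps.
Take delta = min(1, (2/63)eps). Then 0 < |u + 8| < delta forces both bounds, so |(9u - 9)/(u + 6) − (81/2)| < eps.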